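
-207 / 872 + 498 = 434049 / 872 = 497.76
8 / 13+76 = 996 / 13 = 76.62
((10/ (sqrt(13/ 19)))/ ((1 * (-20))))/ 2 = -sqrt(247)/ 52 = -0.30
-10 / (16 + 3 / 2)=-4 / 7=-0.57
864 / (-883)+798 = 703770 / 883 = 797.02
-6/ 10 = -3/ 5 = -0.60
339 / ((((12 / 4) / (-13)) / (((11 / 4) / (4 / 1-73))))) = 16159 / 276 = 58.55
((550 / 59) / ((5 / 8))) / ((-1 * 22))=-40 / 59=-0.68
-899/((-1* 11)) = 899/11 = 81.73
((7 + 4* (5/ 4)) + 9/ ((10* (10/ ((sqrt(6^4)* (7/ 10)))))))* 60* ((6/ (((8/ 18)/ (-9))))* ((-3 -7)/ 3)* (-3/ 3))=-1733562/ 5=-346712.40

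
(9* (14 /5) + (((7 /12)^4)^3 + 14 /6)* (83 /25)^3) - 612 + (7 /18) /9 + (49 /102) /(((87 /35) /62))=-6721629327867626656637 /13736367253094400000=-489.33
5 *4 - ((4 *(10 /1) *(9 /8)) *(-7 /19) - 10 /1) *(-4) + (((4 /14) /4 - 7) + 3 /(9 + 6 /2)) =-49473 /532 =-92.99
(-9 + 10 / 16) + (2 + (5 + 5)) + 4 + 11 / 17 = 1125 / 136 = 8.27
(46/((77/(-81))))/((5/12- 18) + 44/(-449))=20075688/7335559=2.74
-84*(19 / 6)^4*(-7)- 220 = 6361969 / 108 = 58907.12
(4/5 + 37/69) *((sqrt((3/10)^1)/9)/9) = 461 *sqrt(30)/279450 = 0.01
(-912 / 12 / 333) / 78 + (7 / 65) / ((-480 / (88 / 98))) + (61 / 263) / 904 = -193909409 / 67543114275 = -0.00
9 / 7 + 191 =1346 / 7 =192.29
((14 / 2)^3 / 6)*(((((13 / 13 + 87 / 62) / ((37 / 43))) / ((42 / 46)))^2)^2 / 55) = 471552704530895591041 / 5181680761907902560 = 91.00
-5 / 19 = -0.26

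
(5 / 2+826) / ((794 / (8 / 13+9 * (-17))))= -3282517 / 20644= -159.01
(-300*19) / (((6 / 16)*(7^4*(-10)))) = 0.63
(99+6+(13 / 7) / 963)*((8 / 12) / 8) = 8.75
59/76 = 0.78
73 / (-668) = -73 / 668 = -0.11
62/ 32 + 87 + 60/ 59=84917/ 944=89.95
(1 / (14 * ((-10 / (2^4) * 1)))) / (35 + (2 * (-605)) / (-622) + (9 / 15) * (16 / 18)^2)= -16794 / 5498689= -0.00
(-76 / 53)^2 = 5776 / 2809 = 2.06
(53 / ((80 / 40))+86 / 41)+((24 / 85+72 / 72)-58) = -195997 / 6970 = -28.12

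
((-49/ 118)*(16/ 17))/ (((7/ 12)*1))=-672/ 1003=-0.67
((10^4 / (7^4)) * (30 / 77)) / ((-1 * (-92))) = 75000 / 4252171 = 0.02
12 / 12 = 1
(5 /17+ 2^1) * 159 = 364.76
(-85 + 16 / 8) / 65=-83 / 65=-1.28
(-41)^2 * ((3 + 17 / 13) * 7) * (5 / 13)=19495.62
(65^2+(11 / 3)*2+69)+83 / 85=1097089 / 255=4302.31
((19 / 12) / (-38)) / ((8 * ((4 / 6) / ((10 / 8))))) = -5 / 512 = -0.01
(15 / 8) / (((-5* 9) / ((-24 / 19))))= 1 / 19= 0.05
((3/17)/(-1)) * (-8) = 24/17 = 1.41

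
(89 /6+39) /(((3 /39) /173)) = 726427 /6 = 121071.17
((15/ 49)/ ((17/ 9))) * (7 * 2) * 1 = 2.27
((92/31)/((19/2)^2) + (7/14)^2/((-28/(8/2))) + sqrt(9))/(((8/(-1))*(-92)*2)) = 939157/461248256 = 0.00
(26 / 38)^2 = 169 / 361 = 0.47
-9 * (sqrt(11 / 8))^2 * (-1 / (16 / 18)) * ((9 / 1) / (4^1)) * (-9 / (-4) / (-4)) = -72171 / 4096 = -17.62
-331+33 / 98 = -32405 / 98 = -330.66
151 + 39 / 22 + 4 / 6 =10127 / 66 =153.44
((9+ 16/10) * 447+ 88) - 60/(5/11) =23471/5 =4694.20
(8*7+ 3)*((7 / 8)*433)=178829 / 8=22353.62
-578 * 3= -1734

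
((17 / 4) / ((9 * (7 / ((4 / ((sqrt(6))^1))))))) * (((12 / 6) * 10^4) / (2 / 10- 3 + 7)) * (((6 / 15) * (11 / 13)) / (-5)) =-748000 * sqrt(6) / 51597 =-35.51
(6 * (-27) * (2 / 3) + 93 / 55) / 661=-5847 / 36355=-0.16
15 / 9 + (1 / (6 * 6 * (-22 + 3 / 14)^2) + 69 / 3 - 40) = -12837401 / 837225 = -15.33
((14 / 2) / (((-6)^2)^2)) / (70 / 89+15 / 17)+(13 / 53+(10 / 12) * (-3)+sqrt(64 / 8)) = -390490477 / 173437200+2 * sqrt(2) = 0.58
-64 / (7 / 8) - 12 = -596 / 7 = -85.14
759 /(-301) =-759 /301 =-2.52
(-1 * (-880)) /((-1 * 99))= -80 /9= -8.89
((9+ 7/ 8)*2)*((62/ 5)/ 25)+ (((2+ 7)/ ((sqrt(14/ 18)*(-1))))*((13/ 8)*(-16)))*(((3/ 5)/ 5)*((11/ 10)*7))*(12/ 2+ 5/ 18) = 2449/ 250+ 145431*sqrt(7)/ 250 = 1548.89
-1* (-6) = 6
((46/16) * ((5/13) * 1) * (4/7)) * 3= 345/182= 1.90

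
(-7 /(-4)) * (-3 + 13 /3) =2.33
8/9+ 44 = 404/9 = 44.89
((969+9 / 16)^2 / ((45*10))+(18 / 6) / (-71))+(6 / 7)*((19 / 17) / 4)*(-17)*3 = 13211431577 / 6361600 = 2076.75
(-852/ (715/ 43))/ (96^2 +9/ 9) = -36636/ 6590155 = -0.01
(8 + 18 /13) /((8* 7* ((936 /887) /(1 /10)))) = 54107 /3407040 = 0.02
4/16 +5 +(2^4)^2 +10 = 1085/4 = 271.25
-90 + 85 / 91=-8105 / 91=-89.07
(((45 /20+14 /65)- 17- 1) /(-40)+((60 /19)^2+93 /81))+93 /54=1341214133 /101368800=13.23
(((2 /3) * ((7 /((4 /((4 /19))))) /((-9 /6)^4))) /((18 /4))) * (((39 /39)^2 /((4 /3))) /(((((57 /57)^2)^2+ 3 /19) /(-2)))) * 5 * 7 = -3920 /8019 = -0.49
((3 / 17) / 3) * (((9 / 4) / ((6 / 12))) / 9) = 1 / 34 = 0.03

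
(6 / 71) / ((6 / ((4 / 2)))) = 2 / 71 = 0.03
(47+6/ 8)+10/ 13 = 2523/ 52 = 48.52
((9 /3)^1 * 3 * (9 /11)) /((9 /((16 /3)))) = 48 /11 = 4.36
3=3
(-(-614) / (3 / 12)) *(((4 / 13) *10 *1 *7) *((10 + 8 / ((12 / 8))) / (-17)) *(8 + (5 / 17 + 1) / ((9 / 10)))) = -45678456320 / 101439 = -450304.68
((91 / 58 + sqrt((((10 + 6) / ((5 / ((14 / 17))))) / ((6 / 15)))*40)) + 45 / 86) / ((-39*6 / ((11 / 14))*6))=-11*sqrt(1190) / 41769 -28699 / 24511032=-0.01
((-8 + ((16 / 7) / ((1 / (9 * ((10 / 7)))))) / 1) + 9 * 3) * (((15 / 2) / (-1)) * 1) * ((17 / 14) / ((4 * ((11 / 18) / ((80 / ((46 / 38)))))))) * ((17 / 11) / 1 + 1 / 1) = -30326.24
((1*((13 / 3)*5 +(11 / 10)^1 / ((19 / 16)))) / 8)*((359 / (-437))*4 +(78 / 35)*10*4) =422778301 / 1743630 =242.47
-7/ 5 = -1.40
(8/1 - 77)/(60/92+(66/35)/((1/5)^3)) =-3703/12685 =-0.29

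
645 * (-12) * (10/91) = -850.55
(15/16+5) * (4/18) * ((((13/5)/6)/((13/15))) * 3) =95/48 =1.98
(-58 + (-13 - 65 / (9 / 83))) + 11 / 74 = -446417 / 666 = -670.30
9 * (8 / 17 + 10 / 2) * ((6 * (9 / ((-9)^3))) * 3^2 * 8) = -4464 / 17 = -262.59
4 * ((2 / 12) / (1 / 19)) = 12.67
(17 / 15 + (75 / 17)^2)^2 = 7972346944 / 18792225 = 424.24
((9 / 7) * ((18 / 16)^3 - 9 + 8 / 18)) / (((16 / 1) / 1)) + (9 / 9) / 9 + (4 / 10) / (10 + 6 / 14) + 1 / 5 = -42124043 / 188375040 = -0.22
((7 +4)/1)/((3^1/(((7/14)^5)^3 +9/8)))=405515/98304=4.13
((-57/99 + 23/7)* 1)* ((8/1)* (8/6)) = 20032/693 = 28.91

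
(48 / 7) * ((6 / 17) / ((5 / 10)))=576 / 119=4.84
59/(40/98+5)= 2891/265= 10.91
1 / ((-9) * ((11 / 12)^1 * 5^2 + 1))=-4 / 861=-0.00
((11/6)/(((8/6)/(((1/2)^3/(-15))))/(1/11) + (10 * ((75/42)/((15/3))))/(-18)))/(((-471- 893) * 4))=21/110005360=0.00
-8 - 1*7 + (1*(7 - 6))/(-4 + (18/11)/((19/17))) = -15.39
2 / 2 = 1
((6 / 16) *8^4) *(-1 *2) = -3072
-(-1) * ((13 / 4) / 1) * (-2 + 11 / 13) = -15 / 4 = -3.75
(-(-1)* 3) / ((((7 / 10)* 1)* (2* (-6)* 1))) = -5 / 14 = -0.36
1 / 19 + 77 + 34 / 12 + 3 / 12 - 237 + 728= 571.14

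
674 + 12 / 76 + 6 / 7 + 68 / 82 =675.84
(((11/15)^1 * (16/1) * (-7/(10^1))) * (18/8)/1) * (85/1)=-7854/5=-1570.80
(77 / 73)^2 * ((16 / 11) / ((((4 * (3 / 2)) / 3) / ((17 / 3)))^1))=73304 / 15987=4.59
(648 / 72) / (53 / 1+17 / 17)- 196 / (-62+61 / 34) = 42031 / 12282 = 3.42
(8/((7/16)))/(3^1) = 128/21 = 6.10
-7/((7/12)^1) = -12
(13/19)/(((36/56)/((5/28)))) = 65/342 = 0.19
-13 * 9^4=-85293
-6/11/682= -3/3751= -0.00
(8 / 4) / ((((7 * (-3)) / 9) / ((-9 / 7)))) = 54 / 49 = 1.10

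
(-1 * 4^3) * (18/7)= -1152/7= -164.57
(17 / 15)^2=289 / 225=1.28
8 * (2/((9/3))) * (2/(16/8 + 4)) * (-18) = -32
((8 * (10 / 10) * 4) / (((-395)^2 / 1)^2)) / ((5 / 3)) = 0.00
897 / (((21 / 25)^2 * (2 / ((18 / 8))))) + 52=581009 / 392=1482.17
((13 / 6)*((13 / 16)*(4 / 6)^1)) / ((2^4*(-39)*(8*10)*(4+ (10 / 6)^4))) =-3 / 1495040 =-0.00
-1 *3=-3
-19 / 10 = -1.90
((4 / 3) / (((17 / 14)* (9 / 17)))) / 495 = 56 / 13365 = 0.00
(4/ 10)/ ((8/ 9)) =9/ 20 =0.45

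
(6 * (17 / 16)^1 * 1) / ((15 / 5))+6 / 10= 109 / 40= 2.72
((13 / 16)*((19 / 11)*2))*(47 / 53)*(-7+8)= 11609 / 4664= 2.49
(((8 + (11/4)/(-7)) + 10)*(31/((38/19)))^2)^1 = 473773/112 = 4230.12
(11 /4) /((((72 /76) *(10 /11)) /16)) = 2299 /45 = 51.09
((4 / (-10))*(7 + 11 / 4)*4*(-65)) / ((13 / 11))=858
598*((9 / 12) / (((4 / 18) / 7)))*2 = 56511 / 2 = 28255.50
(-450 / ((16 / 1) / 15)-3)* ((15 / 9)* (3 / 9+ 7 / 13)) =-617.34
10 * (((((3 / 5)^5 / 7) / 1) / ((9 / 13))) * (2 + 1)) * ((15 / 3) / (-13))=-0.19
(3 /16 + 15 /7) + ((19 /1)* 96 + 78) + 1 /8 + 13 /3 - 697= 407161 /336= 1211.79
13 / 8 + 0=13 / 8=1.62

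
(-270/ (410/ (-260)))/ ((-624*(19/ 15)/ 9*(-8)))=6075/ 24928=0.24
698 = 698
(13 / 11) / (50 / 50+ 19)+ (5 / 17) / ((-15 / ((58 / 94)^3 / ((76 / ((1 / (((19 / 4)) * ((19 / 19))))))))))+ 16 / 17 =420633830389 / 420526755660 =1.00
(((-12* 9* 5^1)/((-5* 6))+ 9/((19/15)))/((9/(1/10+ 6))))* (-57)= -9699/10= -969.90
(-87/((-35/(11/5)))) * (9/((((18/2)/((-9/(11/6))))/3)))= -80.54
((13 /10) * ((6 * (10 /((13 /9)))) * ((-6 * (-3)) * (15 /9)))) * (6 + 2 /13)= 129600 /13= 9969.23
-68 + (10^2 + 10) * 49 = 5322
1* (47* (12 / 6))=94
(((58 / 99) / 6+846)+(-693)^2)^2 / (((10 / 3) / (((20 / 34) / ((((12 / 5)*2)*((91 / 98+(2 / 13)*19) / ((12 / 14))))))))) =663526270970534920 / 350395551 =1893649246.05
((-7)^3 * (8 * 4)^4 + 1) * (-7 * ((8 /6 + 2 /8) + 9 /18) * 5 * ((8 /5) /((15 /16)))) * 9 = 402820955040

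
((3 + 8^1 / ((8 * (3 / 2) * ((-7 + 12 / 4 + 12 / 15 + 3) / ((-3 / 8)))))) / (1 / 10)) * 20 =850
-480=-480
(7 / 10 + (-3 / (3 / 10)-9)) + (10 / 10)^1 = -173 / 10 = -17.30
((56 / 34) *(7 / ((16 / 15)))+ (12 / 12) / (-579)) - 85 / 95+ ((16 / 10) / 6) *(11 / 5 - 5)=57138013 / 6233900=9.17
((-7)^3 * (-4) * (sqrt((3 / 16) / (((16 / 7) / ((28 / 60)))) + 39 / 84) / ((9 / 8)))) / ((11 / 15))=98 * sqrt(157605) / 33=1178.95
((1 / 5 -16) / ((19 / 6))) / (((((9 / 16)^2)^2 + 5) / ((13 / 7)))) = -403832832 / 222270265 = -1.82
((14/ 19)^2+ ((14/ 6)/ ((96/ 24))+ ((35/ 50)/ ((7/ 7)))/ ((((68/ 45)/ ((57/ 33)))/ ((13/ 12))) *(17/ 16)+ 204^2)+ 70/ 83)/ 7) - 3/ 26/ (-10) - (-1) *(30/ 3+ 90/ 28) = 176230871635750933/ 12612623813836410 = 13.97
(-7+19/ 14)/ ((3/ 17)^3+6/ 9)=-1164381/ 138698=-8.40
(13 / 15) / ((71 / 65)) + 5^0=382 / 213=1.79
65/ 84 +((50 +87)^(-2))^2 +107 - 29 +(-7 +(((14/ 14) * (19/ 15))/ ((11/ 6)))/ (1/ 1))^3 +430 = 1268433257479750823/ 4923224307655500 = 257.64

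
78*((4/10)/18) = 26/15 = 1.73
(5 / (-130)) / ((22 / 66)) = -3 / 26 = -0.12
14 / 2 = 7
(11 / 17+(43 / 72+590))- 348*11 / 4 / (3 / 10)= -3180877 / 1224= -2598.76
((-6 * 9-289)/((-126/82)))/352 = 2009/3168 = 0.63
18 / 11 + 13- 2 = 139 / 11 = 12.64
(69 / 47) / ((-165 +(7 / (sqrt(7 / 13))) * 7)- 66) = -2277 / 328342- 69 * sqrt(91) / 328342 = -0.01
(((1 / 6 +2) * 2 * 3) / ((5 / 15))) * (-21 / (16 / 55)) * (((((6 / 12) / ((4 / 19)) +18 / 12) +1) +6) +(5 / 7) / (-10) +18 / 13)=-34313.55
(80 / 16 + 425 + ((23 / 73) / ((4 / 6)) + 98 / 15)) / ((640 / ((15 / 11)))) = 957043 / 1027840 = 0.93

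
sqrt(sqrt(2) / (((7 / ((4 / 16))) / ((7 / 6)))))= 2^(3 / 4) * sqrt(3) / 12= 0.24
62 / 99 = 0.63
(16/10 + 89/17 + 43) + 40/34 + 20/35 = 30692/595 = 51.58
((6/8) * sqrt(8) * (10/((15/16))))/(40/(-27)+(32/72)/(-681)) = -8172 * sqrt(2)/757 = -15.27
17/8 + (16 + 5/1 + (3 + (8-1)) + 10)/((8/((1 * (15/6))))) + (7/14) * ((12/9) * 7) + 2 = 1037/48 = 21.60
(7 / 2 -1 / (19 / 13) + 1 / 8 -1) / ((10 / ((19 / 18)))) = 59 / 288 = 0.20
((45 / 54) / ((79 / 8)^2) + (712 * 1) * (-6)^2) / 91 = 479908096 / 1703793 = 281.67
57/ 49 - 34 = -1609/ 49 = -32.84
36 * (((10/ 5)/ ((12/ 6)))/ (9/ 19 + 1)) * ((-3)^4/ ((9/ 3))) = 4617/ 7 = 659.57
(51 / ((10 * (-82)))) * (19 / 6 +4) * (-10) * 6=2193 / 82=26.74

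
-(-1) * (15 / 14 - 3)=-27 / 14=-1.93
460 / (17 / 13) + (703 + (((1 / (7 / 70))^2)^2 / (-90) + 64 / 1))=154171 / 153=1007.65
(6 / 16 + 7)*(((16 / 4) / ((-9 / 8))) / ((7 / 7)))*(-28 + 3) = 5900 / 9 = 655.56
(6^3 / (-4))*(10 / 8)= -135 / 2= -67.50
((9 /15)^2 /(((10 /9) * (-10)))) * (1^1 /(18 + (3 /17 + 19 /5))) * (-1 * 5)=1377 /186800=0.01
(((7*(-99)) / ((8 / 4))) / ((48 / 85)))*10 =-98175 / 16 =-6135.94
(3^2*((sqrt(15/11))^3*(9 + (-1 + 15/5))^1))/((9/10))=175.16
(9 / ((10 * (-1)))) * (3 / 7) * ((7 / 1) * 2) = -27 / 5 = -5.40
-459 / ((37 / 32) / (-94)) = 1380672 / 37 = 37315.46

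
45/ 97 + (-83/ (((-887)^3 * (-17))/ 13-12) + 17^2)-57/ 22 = 7262796539791679/ 25317113595730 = 286.87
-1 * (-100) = 100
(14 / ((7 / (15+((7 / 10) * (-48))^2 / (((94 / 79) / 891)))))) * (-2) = -3973388772 / 1175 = -3381607.47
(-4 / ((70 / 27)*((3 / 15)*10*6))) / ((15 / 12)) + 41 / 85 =1129 / 2975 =0.38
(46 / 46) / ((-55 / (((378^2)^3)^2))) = -8509452101530078278473934114816 / 55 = -154717310936910514154071500000.00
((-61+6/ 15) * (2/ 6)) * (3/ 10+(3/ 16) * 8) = -909/ 25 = -36.36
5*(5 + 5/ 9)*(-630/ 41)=-17500/ 41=-426.83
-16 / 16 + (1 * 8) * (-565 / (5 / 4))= -3617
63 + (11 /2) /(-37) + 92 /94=222001 /3478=63.83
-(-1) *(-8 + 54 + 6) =52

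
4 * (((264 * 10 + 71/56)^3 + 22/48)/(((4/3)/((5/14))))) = 48539207224492825/2458624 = 19742427969.67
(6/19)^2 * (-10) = -360/361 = -1.00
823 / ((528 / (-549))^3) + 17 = -4951064609 / 5451776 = -908.16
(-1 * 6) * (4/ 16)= -3/ 2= -1.50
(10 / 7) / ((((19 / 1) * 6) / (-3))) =-5 / 133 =-0.04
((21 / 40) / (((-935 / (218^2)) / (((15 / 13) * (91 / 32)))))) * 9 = -47155689 / 59840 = -788.03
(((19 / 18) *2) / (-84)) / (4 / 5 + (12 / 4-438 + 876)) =-95 / 1670004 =-0.00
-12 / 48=-1 / 4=-0.25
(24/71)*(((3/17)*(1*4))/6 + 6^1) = 2496/1207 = 2.07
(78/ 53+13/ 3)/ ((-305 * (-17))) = 923/ 824415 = 0.00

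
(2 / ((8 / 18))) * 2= 9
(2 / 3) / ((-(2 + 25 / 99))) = -66 / 223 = -0.30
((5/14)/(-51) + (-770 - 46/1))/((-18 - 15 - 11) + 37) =582629/4998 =116.57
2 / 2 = 1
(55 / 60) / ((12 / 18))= 11 / 8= 1.38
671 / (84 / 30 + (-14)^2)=3355 / 994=3.38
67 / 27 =2.48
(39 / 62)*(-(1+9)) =-195 / 31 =-6.29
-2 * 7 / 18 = -7 / 9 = -0.78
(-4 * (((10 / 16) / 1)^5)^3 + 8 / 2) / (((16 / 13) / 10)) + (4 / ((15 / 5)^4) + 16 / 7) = 1388763525283333621 / 39899077948735488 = 34.81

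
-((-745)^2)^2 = -308052750625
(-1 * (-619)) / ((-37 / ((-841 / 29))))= 485.16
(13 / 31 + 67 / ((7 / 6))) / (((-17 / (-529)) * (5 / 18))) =119529666 / 18445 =6480.33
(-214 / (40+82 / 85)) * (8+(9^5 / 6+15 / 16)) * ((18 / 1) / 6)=-4300306995 / 27856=-154376.33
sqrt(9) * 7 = 21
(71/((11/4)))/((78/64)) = 9088/429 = 21.18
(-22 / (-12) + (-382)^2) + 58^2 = 895739 / 6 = 149289.83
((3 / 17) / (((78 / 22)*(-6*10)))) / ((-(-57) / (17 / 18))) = -11 / 800280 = -0.00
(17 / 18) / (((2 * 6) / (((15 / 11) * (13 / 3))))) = 1105 / 2376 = 0.47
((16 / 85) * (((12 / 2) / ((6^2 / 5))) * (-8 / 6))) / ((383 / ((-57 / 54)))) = 304 / 527391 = 0.00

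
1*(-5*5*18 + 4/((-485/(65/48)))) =-523813/1164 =-450.01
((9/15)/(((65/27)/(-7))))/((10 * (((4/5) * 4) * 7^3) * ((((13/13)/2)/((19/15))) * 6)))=-171/2548000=-0.00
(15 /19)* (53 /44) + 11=9991 /836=11.95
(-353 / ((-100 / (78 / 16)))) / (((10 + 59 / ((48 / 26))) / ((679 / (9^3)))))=3115931 / 8156700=0.38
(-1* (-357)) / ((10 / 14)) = 499.80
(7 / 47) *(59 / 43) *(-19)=-7847 / 2021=-3.88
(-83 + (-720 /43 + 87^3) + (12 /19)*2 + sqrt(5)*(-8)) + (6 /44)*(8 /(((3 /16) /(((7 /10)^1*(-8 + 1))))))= 29584126004 /44935-8*sqrt(5)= 658358.12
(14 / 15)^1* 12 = 56 / 5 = 11.20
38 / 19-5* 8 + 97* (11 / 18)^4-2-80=-11176943 / 104976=-106.47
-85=-85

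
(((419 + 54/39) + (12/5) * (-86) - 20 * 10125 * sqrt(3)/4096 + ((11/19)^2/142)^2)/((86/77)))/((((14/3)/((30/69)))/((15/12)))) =6030744858115065/270284240191264 - 41765625 * sqrt(3)/8101888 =13.38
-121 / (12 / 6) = -121 / 2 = -60.50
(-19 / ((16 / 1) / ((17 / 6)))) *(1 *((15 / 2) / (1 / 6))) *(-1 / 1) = 4845 / 32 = 151.41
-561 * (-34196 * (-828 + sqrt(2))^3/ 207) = -52609313576160 + 13152226079608 * sqrt(2)/ 69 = -52339747539969.00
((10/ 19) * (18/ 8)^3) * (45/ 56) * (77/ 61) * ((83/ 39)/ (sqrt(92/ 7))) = 49918275 * sqrt(161)/ 177428992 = 3.57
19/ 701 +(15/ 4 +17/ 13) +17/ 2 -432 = -15252071/ 36452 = -418.42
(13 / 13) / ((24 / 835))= 835 / 24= 34.79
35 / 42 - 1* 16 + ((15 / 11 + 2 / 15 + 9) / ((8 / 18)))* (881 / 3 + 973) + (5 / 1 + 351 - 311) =1976449 / 66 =29946.20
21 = 21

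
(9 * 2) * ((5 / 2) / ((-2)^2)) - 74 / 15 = 379 / 60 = 6.32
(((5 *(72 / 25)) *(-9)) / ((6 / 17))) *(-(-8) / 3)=-4896 / 5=-979.20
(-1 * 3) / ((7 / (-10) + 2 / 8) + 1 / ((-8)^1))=120 / 23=5.22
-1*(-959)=959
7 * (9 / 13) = 63 / 13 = 4.85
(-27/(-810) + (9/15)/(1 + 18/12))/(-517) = -41/77550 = -0.00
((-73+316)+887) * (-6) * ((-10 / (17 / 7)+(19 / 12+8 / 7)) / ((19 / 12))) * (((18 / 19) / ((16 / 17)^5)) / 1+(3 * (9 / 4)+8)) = 76842731647875 / 804388864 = 95529.33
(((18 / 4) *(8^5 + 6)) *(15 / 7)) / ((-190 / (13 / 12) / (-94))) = 12873159 / 76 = 169383.67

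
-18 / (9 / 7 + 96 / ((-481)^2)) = -14.00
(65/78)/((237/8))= 20/711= 0.03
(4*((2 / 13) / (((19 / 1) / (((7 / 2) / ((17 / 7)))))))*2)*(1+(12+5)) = 7056 / 4199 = 1.68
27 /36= 3 /4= 0.75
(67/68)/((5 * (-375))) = -67/127500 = -0.00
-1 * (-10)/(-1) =-10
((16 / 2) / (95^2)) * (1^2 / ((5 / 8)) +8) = 384 / 45125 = 0.01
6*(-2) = -12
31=31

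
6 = 6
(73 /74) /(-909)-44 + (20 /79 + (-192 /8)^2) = 2828395001 /5314014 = 532.25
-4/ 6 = -2/ 3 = -0.67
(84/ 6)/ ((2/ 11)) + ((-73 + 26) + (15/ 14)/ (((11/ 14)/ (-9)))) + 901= 10106/ 11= 918.73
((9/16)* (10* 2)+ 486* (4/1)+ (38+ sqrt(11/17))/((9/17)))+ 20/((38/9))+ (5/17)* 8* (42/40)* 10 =sqrt(187)/9+ 23912639/11628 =2057.99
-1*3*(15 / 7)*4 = -180 / 7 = -25.71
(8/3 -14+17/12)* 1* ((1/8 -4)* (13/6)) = 47957/576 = 83.26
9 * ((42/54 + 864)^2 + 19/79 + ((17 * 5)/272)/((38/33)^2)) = 110562692043835/16426944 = 6730569.73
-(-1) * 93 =93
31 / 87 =0.36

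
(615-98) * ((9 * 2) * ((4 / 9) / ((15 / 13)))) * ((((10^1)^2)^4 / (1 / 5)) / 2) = 2688400000000 / 3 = 896133333333.33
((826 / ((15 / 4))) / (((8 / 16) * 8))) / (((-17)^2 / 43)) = 35518 / 4335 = 8.19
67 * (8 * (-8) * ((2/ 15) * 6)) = -17152/ 5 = -3430.40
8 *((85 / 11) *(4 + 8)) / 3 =2720 / 11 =247.27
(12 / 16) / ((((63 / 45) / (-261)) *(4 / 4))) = -3915 / 28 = -139.82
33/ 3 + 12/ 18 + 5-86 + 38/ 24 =-271/ 4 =-67.75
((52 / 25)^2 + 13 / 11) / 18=12623 / 41250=0.31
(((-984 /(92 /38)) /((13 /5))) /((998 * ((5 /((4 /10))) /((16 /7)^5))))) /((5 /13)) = -9802088448 /4822348475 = -2.03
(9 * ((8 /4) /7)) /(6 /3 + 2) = 9 /14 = 0.64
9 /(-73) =-9 /73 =-0.12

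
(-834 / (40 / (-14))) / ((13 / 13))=2919 / 10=291.90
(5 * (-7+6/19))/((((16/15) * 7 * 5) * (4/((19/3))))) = -635/448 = -1.42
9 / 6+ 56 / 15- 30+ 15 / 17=-12181 / 510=-23.88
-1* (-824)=824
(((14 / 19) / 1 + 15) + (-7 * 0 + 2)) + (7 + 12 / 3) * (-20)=-3843 / 19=-202.26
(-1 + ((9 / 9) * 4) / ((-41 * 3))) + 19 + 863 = 108359 / 123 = 880.97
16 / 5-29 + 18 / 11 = -1329 / 55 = -24.16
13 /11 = 1.18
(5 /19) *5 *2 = 50 /19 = 2.63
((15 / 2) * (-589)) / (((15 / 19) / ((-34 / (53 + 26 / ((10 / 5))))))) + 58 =194075 / 66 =2940.53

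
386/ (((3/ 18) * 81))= 772/ 27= 28.59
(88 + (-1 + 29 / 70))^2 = 37442161 / 4900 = 7641.26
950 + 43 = 993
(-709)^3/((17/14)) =-4989611606/17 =-293506565.06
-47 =-47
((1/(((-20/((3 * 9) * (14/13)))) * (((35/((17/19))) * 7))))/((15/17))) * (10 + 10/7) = -20808/302575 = -0.07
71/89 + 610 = 54361/89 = 610.80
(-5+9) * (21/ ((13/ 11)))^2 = 213444/ 169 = 1262.98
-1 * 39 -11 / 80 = -3131 / 80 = -39.14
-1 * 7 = -7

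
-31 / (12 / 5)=-155 / 12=-12.92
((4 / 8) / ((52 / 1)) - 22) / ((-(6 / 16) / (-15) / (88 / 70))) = -100628 / 91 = -1105.80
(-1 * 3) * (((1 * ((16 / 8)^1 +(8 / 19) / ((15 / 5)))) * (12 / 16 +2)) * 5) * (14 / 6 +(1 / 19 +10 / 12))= -1231285 / 4332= -284.23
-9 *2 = -18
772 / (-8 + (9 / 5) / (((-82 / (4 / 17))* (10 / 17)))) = -96.39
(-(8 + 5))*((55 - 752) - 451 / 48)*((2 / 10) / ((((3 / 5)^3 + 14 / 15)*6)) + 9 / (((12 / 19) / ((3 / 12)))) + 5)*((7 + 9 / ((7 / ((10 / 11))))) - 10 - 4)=-3908626475091 / 8495872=-460061.84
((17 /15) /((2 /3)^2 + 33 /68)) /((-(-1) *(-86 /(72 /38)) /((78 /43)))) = -4869072 /99947695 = -0.05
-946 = -946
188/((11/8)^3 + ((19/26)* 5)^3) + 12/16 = 1019286349/231184828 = 4.41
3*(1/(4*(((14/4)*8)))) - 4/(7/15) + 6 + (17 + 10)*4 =105.46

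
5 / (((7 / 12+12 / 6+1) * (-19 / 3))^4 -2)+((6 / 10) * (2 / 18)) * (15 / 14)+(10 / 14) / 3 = 827478485131 / 2673229235334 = 0.31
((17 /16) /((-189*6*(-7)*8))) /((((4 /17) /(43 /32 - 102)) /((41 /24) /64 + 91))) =-130151310973 /199766310912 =-0.65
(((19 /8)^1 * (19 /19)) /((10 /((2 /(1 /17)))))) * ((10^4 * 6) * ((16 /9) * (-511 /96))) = -41263250 /9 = -4584805.56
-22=-22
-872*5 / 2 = -2180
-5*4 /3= -20 /3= -6.67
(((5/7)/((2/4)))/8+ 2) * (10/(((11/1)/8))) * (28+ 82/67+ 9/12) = 2450065/5159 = 474.91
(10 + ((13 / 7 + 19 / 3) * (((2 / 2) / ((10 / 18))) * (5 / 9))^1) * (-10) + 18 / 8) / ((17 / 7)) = -5851 / 204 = -28.68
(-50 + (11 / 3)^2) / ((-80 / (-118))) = -19411 / 360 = -53.92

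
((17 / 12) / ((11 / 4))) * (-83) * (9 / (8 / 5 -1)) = -7055 / 11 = -641.36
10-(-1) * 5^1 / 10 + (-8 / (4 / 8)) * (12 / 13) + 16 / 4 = -7 / 26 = -0.27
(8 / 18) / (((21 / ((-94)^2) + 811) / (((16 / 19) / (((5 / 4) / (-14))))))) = -31668224 / 6126944535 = -0.01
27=27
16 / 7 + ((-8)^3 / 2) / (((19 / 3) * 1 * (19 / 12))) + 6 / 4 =-109891 / 5054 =-21.74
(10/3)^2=100/9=11.11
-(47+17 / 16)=-769 / 16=-48.06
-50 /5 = -10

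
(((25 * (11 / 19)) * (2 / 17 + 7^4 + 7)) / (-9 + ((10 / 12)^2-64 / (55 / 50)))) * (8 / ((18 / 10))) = -19813992000 / 8504267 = -2329.89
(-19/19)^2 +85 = 86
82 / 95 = 0.86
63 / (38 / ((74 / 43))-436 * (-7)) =2331 / 113741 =0.02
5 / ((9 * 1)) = 5 / 9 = 0.56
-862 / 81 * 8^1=-6896 / 81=-85.14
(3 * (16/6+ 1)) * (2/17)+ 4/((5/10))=158/17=9.29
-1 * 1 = -1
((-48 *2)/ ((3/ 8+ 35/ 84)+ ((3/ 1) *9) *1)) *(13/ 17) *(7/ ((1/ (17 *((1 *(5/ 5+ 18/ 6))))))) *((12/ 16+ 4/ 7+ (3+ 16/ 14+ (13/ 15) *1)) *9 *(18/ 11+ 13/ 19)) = -23175929088/ 139403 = -166251.29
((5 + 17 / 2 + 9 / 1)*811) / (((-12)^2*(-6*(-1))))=21.12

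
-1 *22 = -22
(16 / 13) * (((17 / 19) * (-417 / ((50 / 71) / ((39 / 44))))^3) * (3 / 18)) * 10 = -671059990721367351 / 2528900000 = -265356475.43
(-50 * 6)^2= 90000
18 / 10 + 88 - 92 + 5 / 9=-74 / 45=-1.64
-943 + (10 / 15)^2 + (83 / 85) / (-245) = -176659222 / 187425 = -942.56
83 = 83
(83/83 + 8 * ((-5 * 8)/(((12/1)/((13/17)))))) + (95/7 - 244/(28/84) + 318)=-149876/357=-419.82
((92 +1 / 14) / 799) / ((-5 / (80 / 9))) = -0.20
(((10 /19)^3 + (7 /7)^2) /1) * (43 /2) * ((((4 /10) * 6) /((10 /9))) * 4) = 36497196 /171475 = 212.84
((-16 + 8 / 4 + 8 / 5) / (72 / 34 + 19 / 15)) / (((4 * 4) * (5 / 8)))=-1581 / 4315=-0.37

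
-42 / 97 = -0.43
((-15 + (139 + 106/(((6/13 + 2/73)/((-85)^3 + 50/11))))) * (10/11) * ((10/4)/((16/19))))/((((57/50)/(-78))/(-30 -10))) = -13803248268753125/14036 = -983417517010.05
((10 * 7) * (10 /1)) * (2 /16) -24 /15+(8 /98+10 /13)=552603 /6370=86.75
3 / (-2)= -3 / 2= -1.50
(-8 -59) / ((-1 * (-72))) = -67 / 72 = -0.93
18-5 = 13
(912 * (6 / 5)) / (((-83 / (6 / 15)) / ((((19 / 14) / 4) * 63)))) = -233928 / 2075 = -112.74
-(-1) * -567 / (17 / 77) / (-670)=43659 / 11390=3.83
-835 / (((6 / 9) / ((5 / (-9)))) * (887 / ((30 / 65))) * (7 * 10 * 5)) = 167 / 161434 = 0.00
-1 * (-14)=14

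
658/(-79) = -658/79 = -8.33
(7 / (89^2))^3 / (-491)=-343 / 244017813861851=-0.00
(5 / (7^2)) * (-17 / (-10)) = 17 / 98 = 0.17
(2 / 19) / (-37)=-2 / 703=-0.00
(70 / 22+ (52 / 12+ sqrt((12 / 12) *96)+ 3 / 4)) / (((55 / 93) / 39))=1319019 / 2420+ 14508 *sqrt(6) / 55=1191.18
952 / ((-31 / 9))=-8568 / 31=-276.39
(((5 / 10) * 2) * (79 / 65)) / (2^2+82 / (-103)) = 8137 / 21450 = 0.38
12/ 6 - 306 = -304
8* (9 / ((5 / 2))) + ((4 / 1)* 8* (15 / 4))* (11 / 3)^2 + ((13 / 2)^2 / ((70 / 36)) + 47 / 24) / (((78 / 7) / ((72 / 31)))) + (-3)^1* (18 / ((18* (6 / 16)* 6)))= 6632321 / 4030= 1645.74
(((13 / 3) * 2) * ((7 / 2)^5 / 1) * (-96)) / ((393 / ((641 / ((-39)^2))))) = -21546574 / 45981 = -468.60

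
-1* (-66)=66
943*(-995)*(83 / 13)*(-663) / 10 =794352081 / 2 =397176040.50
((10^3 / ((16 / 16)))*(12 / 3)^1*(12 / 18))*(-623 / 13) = -127794.87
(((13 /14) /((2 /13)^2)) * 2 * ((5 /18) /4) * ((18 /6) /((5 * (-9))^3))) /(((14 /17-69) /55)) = 410839 /2838900960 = 0.00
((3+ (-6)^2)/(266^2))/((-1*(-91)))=0.00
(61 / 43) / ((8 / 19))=1159 / 344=3.37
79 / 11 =7.18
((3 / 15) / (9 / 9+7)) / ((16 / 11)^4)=14641 / 2621440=0.01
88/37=2.38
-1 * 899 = -899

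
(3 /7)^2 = 9 /49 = 0.18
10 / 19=0.53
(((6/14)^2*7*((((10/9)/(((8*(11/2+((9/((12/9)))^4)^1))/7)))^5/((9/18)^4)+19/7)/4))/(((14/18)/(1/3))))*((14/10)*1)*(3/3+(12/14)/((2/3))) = 192773314609818327024201505137479276/161114149393683424715960037110920545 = 1.20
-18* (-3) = 54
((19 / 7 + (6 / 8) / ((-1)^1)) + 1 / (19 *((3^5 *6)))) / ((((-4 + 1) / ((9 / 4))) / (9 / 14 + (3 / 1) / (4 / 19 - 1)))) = 168361999 / 36197280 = 4.65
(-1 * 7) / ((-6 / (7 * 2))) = 49 / 3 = 16.33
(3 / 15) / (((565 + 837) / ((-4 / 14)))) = -1 / 24535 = -0.00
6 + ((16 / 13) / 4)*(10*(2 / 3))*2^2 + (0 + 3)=671 / 39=17.21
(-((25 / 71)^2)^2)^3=-59604644775390625 / 16409682740640811134241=-0.00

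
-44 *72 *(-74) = 234432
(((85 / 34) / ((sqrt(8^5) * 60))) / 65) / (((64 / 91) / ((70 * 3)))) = 0.00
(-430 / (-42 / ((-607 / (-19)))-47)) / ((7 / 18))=4698180 / 205289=22.89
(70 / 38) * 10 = 350 / 19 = 18.42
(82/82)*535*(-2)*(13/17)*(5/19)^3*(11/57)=-2.88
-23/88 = -0.26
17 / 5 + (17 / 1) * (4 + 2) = 527 / 5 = 105.40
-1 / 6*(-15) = 5 / 2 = 2.50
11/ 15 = 0.73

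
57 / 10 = 5.70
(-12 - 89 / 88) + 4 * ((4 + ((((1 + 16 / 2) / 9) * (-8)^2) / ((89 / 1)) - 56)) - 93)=-4621937 / 7832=-590.13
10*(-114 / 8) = -285 / 2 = -142.50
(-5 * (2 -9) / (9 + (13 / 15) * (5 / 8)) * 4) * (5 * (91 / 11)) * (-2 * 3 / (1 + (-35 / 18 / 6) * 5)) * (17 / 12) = 1403438400 / 168773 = 8315.54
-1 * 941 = -941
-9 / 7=-1.29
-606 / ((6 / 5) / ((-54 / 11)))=27270 / 11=2479.09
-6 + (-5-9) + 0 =-20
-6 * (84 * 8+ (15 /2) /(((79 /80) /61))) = -538128 /79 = -6811.75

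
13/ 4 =3.25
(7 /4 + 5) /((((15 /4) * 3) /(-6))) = -18 /5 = -3.60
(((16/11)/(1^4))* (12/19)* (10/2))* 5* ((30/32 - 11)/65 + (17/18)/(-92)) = -710740/187473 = -3.79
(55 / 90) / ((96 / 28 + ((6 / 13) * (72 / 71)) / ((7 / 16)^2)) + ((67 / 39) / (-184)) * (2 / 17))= 35367514 / 339879507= 0.10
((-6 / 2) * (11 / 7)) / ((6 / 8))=-44 / 7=-6.29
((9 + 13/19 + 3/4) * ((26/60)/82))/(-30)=-10309/5608800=-0.00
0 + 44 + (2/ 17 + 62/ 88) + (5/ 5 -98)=-39029/ 748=-52.18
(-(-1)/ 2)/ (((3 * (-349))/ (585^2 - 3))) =-57037/ 349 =-163.43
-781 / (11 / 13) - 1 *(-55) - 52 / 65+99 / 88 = -34707 / 40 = -867.68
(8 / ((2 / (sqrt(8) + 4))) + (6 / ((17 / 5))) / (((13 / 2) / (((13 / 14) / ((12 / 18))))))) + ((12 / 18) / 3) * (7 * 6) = 8 * sqrt(2) + 9179 / 357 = 37.03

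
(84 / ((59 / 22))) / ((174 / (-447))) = -137676 / 1711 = -80.47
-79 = -79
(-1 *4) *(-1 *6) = 24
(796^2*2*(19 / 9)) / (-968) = -3009676 / 1089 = -2763.71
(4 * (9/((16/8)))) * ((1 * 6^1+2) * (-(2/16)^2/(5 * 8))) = -9/160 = -0.06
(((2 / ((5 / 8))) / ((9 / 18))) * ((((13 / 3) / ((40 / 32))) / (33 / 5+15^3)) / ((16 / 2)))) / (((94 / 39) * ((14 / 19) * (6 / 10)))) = 3211 / 4172049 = 0.00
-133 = -133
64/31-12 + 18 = 8.06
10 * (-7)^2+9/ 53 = 25979/ 53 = 490.17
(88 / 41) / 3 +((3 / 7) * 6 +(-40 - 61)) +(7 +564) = 473.29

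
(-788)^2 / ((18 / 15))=517453.33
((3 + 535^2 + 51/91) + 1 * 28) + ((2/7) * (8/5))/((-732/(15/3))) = 4767030449/16653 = 286256.56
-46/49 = -0.94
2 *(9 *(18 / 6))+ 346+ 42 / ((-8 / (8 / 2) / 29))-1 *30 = -239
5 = 5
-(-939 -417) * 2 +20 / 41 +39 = 112811 / 41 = 2751.49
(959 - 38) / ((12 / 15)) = 4605 / 4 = 1151.25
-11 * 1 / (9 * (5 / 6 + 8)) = -22 / 159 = -0.14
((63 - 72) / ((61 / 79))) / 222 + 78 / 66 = 56075 / 49654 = 1.13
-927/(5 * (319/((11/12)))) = -309/580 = -0.53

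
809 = 809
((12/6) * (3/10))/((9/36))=12/5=2.40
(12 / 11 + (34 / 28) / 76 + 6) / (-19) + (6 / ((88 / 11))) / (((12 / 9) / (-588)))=-73634041 / 222376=-331.12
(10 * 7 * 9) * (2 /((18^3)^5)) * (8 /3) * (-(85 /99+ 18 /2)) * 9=-2135 /48315785664877632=-0.00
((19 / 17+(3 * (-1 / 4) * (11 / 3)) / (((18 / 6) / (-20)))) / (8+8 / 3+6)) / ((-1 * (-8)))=62 / 425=0.15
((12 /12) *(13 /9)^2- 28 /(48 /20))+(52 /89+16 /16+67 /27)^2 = 40132636 /5774409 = 6.95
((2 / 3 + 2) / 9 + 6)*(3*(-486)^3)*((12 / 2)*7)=-91067729760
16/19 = 0.84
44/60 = 11/15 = 0.73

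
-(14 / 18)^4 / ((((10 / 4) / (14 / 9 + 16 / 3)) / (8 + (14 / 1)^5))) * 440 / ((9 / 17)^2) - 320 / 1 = -4072313103317056 / 4782969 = -851419506.03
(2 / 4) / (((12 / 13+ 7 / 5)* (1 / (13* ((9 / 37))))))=7605 / 11174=0.68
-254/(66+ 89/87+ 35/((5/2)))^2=-1922526/49688401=-0.04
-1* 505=-505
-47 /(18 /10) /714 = -235 /6426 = -0.04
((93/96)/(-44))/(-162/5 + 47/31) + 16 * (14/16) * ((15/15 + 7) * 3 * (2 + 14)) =36234760901/6740096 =5376.00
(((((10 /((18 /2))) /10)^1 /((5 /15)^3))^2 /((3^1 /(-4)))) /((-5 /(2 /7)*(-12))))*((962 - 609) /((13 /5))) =-706 /91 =-7.76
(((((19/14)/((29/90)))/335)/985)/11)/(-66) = -57/3242070370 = -0.00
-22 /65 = -0.34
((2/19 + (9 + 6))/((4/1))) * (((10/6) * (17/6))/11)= 24395/15048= 1.62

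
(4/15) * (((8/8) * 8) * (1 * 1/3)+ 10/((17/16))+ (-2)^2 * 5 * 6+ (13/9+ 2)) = 16588/459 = 36.14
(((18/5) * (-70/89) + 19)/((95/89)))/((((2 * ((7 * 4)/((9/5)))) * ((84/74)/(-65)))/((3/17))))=-6229431/1266160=-4.92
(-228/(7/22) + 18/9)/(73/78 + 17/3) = -390156/3605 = -108.23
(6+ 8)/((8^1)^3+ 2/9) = 63/2305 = 0.03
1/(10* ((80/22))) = 11/400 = 0.03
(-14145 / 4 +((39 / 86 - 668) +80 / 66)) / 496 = -23853869 / 2815296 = -8.47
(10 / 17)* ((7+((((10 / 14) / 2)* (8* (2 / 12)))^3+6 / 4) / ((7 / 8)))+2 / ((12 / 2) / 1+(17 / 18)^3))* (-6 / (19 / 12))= -377896874128 / 18568347189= -20.35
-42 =-42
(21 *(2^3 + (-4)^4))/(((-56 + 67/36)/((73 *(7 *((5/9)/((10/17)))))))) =-96321456/1949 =-49420.96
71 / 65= 1.09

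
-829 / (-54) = 829 / 54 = 15.35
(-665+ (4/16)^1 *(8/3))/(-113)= 1993/339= 5.88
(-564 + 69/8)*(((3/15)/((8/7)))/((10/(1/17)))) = -31101/54400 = -0.57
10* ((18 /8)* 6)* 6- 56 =754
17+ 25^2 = 642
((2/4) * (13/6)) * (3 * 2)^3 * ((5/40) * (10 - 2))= 234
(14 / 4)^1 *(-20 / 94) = -35 / 47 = -0.74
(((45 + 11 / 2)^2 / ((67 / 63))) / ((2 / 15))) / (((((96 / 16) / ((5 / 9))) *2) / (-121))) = -216006175 / 2144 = -100749.15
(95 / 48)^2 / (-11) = -9025 / 25344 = -0.36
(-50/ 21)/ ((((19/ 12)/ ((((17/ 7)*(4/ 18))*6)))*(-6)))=6800/ 8379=0.81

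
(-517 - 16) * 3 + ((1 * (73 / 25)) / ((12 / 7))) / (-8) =-3838111 / 2400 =-1599.21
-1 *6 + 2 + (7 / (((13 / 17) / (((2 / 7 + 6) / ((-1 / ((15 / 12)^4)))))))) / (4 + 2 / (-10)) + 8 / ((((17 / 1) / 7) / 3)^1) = -8353575 / 268736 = -31.08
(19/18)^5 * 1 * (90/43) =12380495/4513968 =2.74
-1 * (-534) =534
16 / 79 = 0.20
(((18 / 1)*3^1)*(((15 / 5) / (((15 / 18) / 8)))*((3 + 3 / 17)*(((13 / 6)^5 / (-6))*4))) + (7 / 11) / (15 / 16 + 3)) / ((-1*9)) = 17472.59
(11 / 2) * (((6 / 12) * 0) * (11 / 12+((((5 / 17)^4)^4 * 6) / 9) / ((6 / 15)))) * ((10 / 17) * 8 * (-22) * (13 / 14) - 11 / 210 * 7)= 0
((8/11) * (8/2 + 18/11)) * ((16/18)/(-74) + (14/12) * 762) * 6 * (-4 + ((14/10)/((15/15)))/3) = -15564231008/201465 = -77255.26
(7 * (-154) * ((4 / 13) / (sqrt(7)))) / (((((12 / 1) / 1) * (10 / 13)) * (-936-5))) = 77 * sqrt(7) / 14115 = 0.01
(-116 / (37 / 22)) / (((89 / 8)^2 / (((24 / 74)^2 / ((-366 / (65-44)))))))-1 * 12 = -293612489004 / 24474567193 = -12.00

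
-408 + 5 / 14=-5707 / 14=-407.64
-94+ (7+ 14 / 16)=-689 / 8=-86.12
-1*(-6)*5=30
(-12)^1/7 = -12/7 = -1.71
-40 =-40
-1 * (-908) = 908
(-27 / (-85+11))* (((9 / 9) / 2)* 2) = 27 / 74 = 0.36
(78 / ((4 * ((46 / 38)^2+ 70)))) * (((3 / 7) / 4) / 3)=14079 / 1444744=0.01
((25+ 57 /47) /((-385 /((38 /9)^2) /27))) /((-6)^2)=-5776 /6345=-0.91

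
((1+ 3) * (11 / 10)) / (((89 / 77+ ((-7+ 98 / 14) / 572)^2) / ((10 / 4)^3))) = 21175 / 356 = 59.48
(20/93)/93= 20/8649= 0.00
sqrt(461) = 21.47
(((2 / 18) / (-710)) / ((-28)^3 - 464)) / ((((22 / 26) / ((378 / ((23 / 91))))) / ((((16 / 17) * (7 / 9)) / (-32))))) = -0.00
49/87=0.56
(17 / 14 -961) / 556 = -13437 / 7784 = -1.73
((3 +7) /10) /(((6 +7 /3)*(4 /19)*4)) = 57 /400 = 0.14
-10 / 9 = -1.11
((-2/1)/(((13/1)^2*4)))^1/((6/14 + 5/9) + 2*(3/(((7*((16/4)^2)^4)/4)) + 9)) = -258048/1655804371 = -0.00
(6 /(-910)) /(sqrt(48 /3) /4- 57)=3 /25480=0.00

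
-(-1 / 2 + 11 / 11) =-1 / 2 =-0.50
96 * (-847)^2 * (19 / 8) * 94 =15375509688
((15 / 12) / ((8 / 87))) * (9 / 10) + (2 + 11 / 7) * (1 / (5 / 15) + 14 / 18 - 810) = -2867.13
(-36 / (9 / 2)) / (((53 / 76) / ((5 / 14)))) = -1520 / 371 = -4.10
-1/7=-0.14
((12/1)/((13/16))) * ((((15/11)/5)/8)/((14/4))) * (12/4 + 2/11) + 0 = 720/1573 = 0.46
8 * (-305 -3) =-2464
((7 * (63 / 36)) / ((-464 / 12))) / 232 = -147 / 107648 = -0.00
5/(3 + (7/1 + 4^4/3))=15/286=0.05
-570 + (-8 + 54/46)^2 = -276881/529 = -523.40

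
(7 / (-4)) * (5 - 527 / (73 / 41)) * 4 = 148694 / 73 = 2036.90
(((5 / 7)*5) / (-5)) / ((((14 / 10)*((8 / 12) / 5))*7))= -375 / 686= -0.55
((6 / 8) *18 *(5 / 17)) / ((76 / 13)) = 1755 / 2584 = 0.68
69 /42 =23 /14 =1.64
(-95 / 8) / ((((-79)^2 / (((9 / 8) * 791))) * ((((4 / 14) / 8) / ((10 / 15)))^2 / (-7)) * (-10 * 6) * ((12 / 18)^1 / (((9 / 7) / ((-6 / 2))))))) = 2209263 / 49928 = 44.25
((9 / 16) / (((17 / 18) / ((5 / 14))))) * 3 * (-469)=-81405 / 272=-299.28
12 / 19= 0.63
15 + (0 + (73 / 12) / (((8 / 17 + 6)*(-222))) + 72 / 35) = 34980289 / 2051280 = 17.05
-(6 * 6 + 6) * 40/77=-240/11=-21.82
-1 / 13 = -0.08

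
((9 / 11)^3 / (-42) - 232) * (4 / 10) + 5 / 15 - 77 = -23684543 / 139755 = -169.47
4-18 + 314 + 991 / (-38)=10409 / 38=273.92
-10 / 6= -5 / 3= -1.67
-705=-705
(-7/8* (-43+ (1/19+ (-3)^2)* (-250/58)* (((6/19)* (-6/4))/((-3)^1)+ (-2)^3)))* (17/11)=-29786057/83752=-355.65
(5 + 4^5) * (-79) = -81291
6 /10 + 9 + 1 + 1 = 58 /5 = 11.60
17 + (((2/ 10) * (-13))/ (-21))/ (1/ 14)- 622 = -9049/ 15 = -603.27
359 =359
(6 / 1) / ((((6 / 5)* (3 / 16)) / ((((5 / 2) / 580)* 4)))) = 40 / 87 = 0.46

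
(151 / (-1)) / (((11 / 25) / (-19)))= 71725 / 11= 6520.45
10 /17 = 0.59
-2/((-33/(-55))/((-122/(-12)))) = -33.89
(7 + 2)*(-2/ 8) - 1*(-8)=5.75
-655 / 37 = -17.70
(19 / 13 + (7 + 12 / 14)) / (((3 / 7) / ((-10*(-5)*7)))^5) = 3385155383032605.25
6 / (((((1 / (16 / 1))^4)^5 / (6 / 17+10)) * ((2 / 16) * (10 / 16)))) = 81704042592835098143342198784 / 85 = 961224030503942331098143500.00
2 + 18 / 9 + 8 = 12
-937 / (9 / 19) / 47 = -42.09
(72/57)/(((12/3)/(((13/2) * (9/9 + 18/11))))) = 1131/209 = 5.41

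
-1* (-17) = 17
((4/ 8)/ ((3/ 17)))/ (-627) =-17/ 3762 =-0.00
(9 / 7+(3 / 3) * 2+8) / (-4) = -79 / 28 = -2.82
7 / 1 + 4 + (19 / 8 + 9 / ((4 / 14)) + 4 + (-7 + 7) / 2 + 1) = 399 / 8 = 49.88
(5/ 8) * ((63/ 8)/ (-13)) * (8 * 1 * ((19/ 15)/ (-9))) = 0.43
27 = 27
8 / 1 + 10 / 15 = 26 / 3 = 8.67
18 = 18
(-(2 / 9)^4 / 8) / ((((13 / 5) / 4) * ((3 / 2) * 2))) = -40 / 255879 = -0.00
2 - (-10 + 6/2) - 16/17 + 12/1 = 341/17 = 20.06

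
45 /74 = 0.61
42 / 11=3.82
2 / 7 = 0.29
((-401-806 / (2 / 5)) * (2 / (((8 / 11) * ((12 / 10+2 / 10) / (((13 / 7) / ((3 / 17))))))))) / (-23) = 7341620 / 3381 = 2171.43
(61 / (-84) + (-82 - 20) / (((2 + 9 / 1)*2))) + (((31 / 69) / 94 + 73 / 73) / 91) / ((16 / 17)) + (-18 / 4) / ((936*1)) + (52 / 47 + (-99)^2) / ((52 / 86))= 43165563687 / 2663584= 16205.82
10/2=5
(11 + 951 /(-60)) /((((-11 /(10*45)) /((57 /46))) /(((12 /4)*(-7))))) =-5224905 /1012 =-5162.95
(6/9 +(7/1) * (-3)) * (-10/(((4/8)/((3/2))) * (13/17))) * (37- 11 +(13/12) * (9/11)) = 471835/22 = 21447.05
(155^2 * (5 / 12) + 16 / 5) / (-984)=-600817 / 59040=-10.18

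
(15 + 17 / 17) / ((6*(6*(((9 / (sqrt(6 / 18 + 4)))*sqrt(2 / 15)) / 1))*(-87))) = -0.00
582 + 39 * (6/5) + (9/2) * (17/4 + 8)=27357/40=683.92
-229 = -229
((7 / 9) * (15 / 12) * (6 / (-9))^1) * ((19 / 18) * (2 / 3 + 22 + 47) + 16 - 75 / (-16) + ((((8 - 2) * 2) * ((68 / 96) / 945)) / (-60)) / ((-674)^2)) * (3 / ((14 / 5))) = -4853967452233 / 74181453696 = -65.43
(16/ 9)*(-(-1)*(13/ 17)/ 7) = 208/ 1071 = 0.19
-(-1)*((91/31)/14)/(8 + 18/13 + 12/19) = 3211/153388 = 0.02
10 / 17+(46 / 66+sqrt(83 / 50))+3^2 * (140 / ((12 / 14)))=sqrt(166) / 10+825391 / 561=1472.57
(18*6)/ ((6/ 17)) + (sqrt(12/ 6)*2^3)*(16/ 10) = 64*sqrt(2)/ 5 + 306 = 324.10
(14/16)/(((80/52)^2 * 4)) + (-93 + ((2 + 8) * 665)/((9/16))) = 1351217047/115200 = 11729.31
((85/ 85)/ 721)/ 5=1/ 3605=0.00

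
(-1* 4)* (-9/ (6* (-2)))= -3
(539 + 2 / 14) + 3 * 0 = 3774 / 7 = 539.14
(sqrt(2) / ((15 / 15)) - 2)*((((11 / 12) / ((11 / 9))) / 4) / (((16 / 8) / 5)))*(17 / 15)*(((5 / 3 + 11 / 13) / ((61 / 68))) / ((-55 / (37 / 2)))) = 523957 / 523380 - 523957*sqrt(2) / 1046760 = 0.29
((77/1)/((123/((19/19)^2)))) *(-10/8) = -385/492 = -0.78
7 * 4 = 28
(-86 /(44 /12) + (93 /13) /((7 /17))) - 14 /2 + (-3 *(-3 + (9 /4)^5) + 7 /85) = -15420935727 /87127040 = -176.99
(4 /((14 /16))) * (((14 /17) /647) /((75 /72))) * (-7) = -10752 /274975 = -0.04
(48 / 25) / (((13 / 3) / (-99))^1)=-14256 / 325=-43.86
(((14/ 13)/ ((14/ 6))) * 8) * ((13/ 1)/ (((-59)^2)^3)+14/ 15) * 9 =31.02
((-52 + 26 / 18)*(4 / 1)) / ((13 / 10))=-1400 / 9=-155.56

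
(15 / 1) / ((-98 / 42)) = -45 / 7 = -6.43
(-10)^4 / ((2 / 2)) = 10000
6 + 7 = 13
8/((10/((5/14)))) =2/7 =0.29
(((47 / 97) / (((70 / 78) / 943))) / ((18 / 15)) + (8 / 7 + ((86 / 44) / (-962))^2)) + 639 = 323727580892647 / 304134214384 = 1064.42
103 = 103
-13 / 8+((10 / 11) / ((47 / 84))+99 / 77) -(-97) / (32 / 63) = 22264577 / 115808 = 192.25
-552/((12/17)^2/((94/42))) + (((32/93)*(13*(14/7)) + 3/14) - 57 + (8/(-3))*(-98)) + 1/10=-6321701/2790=-2265.84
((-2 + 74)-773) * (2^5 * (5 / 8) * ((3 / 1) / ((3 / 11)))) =-154220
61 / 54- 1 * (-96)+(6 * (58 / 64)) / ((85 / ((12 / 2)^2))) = 912791 / 9180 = 99.43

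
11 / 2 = 5.50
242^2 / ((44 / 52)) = 69212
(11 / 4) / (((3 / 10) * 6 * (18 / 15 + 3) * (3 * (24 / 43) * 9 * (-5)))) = -2365 / 489888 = -0.00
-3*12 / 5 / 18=-2 / 5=-0.40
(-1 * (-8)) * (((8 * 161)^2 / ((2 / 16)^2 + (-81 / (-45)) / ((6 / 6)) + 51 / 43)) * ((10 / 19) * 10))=18261655552000 / 784757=23270458.95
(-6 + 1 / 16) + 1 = -79 / 16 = -4.94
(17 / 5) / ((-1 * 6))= -17 / 30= -0.57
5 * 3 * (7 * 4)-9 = 411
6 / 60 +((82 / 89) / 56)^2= 3113437 / 31050320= 0.10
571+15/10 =572.50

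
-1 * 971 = -971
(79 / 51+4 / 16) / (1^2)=367 / 204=1.80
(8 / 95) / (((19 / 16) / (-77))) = -9856 / 1805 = -5.46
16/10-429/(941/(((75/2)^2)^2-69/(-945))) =-1425249476341/1580880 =-901554.50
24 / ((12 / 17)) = 34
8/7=1.14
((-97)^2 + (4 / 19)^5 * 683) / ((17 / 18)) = 419369667894 / 42093683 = 9962.77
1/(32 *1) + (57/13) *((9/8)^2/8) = 4825/6656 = 0.72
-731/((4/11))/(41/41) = -8041/4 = -2010.25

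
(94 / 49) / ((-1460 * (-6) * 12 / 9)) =47 / 286160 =0.00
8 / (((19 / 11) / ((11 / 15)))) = 3.40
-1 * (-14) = 14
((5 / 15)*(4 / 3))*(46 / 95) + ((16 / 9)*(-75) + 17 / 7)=-782177 / 5985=-130.69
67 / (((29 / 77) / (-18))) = -92862 / 29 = -3202.14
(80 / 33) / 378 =40 / 6237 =0.01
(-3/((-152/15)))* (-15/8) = -675/1216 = -0.56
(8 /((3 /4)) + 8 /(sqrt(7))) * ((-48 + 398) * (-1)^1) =-11200 /3- 400 * sqrt(7) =-4791.63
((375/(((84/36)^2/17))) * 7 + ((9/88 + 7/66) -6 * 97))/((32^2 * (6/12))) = 14.87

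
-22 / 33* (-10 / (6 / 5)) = 5.56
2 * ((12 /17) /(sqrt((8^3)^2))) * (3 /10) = 9 /10880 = 0.00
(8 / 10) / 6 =2 / 15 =0.13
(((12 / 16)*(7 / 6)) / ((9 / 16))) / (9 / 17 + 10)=238 / 1611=0.15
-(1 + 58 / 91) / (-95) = 149 / 8645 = 0.02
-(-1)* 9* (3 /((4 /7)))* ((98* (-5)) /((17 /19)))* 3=-77628.97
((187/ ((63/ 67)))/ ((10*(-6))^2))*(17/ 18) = 212993/ 4082400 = 0.05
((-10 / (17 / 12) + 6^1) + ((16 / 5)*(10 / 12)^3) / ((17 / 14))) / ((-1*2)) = -107 / 459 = -0.23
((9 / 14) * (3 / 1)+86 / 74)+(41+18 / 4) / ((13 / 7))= 7146 / 259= 27.59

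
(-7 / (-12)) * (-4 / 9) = -7 / 27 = -0.26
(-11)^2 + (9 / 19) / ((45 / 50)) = 2309 / 19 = 121.53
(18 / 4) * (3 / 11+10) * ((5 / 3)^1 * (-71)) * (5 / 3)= -200575 / 22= -9117.05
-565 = -565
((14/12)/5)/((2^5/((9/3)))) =7/320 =0.02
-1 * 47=-47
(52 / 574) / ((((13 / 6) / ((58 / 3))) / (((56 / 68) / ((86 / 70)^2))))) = 568400 / 1288753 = 0.44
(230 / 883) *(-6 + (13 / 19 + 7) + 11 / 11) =11730 / 16777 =0.70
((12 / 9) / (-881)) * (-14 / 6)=28 / 7929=0.00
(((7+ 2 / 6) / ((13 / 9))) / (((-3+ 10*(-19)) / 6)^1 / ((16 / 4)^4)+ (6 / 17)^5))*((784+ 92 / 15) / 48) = -11847014195456 / 17035750225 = -695.42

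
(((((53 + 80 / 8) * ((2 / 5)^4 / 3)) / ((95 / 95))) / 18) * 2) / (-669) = -112 / 1254375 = -0.00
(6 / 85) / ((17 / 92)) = 552 / 1445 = 0.38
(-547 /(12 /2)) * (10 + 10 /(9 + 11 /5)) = -166835 /168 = -993.07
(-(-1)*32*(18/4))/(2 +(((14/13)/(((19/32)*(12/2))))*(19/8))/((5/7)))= 47.92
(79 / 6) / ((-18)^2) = 79 / 1944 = 0.04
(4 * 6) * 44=1056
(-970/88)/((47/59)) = -28615/2068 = -13.84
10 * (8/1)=80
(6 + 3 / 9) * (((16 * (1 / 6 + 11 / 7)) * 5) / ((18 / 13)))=636.01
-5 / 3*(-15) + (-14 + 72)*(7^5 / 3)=974881 / 3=324960.33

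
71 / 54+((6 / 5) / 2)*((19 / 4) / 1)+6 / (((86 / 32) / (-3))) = -58813 / 23220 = -2.53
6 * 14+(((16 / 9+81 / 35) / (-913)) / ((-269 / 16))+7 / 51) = 110655306943 / 1315171935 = 84.14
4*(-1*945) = -3780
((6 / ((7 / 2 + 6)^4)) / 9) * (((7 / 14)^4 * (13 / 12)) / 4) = 13 / 9383112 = 0.00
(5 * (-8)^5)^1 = -163840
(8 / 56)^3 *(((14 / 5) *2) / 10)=2 / 1225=0.00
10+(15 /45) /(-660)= 19799 /1980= 10.00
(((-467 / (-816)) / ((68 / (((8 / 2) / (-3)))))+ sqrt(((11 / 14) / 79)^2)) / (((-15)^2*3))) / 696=-29363 / 10811811830400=-0.00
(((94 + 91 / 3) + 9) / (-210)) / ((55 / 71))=-568 / 693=-0.82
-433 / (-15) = 28.87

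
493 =493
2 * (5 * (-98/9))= -980/9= -108.89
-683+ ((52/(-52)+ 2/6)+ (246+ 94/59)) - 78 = -90991/177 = -514.07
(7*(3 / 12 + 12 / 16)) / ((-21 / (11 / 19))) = -11 / 57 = -0.19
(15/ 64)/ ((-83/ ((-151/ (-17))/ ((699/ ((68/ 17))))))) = -755/ 5260208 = -0.00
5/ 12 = 0.42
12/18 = 2/3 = 0.67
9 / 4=2.25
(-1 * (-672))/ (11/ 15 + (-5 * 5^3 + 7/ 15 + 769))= 560/ 121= 4.63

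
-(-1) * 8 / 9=8 / 9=0.89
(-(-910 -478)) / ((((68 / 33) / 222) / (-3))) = -7626366 / 17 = -448609.76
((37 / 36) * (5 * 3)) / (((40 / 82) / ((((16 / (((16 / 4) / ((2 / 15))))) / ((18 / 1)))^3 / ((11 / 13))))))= 0.00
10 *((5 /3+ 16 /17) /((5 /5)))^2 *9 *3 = 530670 /289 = 1836.23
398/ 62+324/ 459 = 3755/ 527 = 7.13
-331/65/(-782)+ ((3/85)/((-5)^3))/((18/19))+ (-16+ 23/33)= -534556811/34945625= -15.30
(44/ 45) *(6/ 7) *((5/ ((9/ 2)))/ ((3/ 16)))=2816/ 567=4.97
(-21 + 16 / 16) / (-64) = 5 / 16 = 0.31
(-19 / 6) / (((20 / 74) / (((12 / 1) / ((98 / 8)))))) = -2812 / 245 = -11.48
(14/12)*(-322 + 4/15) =-16891/45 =-375.36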